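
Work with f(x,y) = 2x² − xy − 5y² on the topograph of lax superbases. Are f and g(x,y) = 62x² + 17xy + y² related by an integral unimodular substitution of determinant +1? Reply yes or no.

D₁ = 41, D₂ = 41
river cycle of f (length 10): (2, 3, -4), (-4, 5, 1), (1, 5, -4), (-4, 3, 2), (2, 5, -2), (-2, 3, 4), (4, 5, -1), (-1, 5, 4), (4, 3, -2), (-2, 5, 2)
river cycle of g (length 10): (1, 5, -4), (-4, 3, 2), (2, 5, -2), (-2, 3, 4), (4, 5, -1), (-1, 5, 4), (4, 3, -2), (-2, 5, 2), (2, 3, -4), (-4, 5, 1)
cycles coincide ⇒ equivalent

yes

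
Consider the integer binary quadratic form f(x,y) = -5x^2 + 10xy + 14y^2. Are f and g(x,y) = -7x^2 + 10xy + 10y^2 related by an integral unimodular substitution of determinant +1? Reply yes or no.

D₁ = 380, D₂ = 380
river cycle of f (length 4): (14, 18, -1), (-1, 18, 14), (14, 10, -5), (-5, 10, 14)
river cycle of g (length 4): (10, 10, -7), (-7, 18, 2), (2, 18, -7), (-7, 10, 10)
cycles differ ⇒ inequivalent

no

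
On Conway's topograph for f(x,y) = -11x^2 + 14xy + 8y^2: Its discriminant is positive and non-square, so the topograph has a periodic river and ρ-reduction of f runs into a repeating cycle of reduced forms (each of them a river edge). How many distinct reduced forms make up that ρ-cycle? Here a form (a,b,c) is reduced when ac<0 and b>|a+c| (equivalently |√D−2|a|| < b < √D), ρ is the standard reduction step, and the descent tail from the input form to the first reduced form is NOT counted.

D = 548, ⌊√D⌋ = 23
river: ρ → (8,18,-7)
river: ρ → (-7,10,16)
river: ρ → (16,22,-1)
river: ρ → (-1,22,16)
river: ρ → (16,10,-7)
river: ρ → (-7,18,8)
river: ρ → (8,14,-11)
river: ρ → (-11,8,11)
river: ρ → (11,14,-8)
river: ρ → (-8,18,7)
river: ρ → (7,10,-16)
river: ρ → (-16,22,1)
river: ρ → (1,22,-16)
river: ρ → (-16,10,7)
river: ρ → (7,18,-8)
river: ρ → (-8,14,11)
river: ρ → (11,8,-11)
river: ρ → (-11,14,8)
ρ-cycle length = 18 (tail of 0 descent steps not counted)

18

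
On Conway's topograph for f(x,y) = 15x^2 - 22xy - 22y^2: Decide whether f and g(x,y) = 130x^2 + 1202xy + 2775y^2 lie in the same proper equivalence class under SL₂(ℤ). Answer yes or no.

D₁ = 1804, D₂ = 1804
river cycle of f (length 18): (-22, 22, 15), (15, 38, -6), (-6, 34, 27), (27, 20, -13), (-13, 32, 15), (15, 28, -17), (-17, 40, 3), (3, 38, -30), (-30, 22, 11), (11, 22, -30), … (8 more)
river cycle of g (length 18): (15, 38, -6), (-6, 34, 27), (27, 20, -13), (-13, 32, 15), (15, 28, -17), (-17, 40, 3), (3, 38, -30), (-30, 22, 11), (11, 22, -30), (-30, 38, 3), … (8 more)
cycles coincide ⇒ equivalent

yes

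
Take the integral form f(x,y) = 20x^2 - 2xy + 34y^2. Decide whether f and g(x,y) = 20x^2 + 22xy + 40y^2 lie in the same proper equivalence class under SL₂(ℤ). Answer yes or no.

D₁ = -2716, D₂ = -2716
f: reduced (well bottom): (20,-2,34) with a≤c, −a<b≤a
g: translate: b→-18 (≡22 mod 40), so (20,22,40)→(20,-18,38)
g: reduced (well bottom): (20,-18,38) with a≤c, −a<b≤a
reduced forms (20, -2, 34) vs (20, -18, 38) ⇒ inequivalent

no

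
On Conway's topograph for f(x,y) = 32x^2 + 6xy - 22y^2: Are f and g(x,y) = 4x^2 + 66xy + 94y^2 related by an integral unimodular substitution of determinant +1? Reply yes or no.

D₁ = 2852, D₂ = 2852
river cycle of f (length 14): (-22, 38, 16), (16, 26, -34), (-34, 42, 8), (8, 38, -44), (-44, 50, 2), (2, 50, -44), (-44, 38, 8), (8, 42, -34), (-34, 26, 16), (16, 38, -22), … (4 more)
river cycle of g (length 14): (4, 50, -22), (-22, 38, 16), (16, 26, -34), (-34, 42, 8), (8, 38, -44), (-44, 50, 2), (2, 50, -44), (-44, 38, 8), (8, 42, -34), (-34, 26, 16), … (4 more)
cycles coincide ⇒ equivalent

yes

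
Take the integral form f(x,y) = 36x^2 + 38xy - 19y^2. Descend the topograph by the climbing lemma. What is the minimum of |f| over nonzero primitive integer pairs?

river: ρ → (-19,38,36)
river: ρ → (36,34,-21)
river: ρ → (-21,50,20)
river: ρ → (20,30,-41)
river: ρ → (-41,52,9)
river: ρ → (9,56,-29)
river: ρ → (-29,60,5)
river: ρ → (5,60,-29)
river: ρ → (-29,56,9)
river: ρ → (9,52,-41)
river: ρ → (-41,30,20)
river: ρ → (20,50,-21)
river: ρ → (-21,34,36)
river: ρ → (36,38,-19)
closes: descent 0, river 14
min |a| on river = 5

5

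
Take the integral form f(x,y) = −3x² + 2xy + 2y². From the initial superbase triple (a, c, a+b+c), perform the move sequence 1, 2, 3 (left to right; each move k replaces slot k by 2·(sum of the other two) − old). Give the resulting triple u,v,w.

start (-3,2,1) = (f(1,0),f(0,1),f(1,1))
replace slot 1: 2·(2+1) − (-3) = 9 → (9,2,1)
replace slot 2: 2·(9+1) − 2 = 18 → (9,18,1)
replace slot 3: 2·(9+18) − 1 = 53 → (9,18,53)

9,18,53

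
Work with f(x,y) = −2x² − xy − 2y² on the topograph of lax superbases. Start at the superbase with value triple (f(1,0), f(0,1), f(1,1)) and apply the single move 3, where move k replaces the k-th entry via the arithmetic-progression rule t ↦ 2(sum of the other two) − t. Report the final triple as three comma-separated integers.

start (-2,-2,-5) = (f(1,0),f(0,1),f(1,1))
replace slot 3: 2·((-2)+(-2)) − (-5) = -3 → (-2,-2,-3)

-2,-2,-3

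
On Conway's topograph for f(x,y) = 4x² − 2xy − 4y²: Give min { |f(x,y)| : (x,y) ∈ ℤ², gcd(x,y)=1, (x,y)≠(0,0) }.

descent: ρ → (-4,2,4)  [lands on river]
river: ρ → (4,6,-2)
river: ρ → (-2,6,4)
river: ρ → (4,2,-4)
river: ρ → (-4,6,2)
river: ρ → (2,6,-4)
closes: descent 1, river 6
min |a| on river = 2

2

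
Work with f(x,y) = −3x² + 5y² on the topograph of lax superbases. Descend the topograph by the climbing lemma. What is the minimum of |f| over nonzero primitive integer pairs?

descent: ρ → (5,0,-3)
descent: ρ → (-3,6,2)  [lands on river]
river: ρ → (2,6,-3)
closes: descent 2, river 2
min |a| on river = 2

2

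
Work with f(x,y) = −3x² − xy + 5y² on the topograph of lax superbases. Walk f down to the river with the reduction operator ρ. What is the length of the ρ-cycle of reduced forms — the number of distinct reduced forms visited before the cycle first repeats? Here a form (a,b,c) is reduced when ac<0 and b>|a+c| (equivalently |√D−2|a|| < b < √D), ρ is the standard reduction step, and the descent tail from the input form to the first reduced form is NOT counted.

D = 61, ⌊√D⌋ = 7
descent: ρ → (5,1,-3)
descent: ρ → (-3,5,3)  [lands on river]
river: ρ → (3,7,-1)
river: ρ → (-1,7,3)
river: ρ → (3,5,-3)
river: ρ → (-3,7,1)
river: ρ → (1,7,-3)
ρ-cycle length = 6 (tail of 2 descent steps not counted)

6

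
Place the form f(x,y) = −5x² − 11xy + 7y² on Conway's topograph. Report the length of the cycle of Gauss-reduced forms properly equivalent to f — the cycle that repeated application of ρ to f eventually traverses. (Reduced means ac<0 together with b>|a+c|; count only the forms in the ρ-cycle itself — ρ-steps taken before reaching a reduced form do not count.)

D = 261, ⌊√D⌋ = 16
descent: ρ → (7,11,-5)  [lands on river]
river: ρ → (-5,9,9)
river: ρ → (9,9,-5)
river: ρ → (-5,11,7)
river: ρ → (7,3,-9)
river: ρ → (-9,15,1)
river: ρ → (1,15,-9)
river: ρ → (-9,3,7)
ρ-cycle length = 8 (tail of 1 descent step not counted)

8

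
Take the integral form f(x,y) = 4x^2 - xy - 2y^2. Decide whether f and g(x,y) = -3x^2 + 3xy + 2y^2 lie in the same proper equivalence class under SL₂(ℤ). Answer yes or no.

D₁ = 33, D₂ = 33
river cycle of f (length 4): (-2, 5, 1), (1, 5, -2), (-2, 3, 3), (3, 3, -2)
river cycle of g (length 4): (2, 5, -1), (-1, 5, 2), (2, 3, -3), (-3, 3, 2)
cycles differ ⇒ inequivalent

no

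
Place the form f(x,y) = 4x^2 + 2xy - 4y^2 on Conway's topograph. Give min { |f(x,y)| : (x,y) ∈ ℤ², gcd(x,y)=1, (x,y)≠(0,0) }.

river: ρ → (-4,6,2)
river: ρ → (2,6,-4)
river: ρ → (-4,2,4)
river: ρ → (4,6,-2)
river: ρ → (-2,6,4)
river: ρ → (4,2,-4)
closes: descent 0, river 6
min |a| on river = 2

2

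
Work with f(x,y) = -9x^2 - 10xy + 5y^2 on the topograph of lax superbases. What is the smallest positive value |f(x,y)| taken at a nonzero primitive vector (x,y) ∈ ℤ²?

descent: ρ → (5,10,-9)  [lands on river]
river: ρ → (-9,8,6)
river: ρ → (6,16,-1)
river: ρ → (-1,16,6)
river: ρ → (6,8,-9)
river: ρ → (-9,10,5)
closes: descent 1, river 6
min |a| on river = 1

1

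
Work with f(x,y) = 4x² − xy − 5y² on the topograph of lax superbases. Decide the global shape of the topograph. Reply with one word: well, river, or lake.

D = b²−4ac = (-1)² − 4·4·(-5) = 81
D = 9² is a perfect square ⇒ form factors over ℤ ⇒ lakes

lake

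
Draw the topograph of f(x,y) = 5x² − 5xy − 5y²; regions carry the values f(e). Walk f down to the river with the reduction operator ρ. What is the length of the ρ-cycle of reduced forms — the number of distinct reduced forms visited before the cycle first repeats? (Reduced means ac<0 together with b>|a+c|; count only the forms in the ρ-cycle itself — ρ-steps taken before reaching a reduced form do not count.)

D = 125, ⌊√D⌋ = 11
descent: ρ → (-5,5,5)  [lands on river]
river: ρ → (5,5,-5)
ρ-cycle length = 2 (tail of 1 descent step not counted)

2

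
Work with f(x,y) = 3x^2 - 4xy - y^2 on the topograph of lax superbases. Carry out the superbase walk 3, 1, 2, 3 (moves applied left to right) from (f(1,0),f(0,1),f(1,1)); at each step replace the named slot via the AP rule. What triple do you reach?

start (3,-1,-2) = (f(1,0),f(0,1),f(1,1))
replace slot 3: 2·(3+(-1)) − (-2) = 6 → (3,-1,6)
replace slot 1: 2·((-1)+6) − 3 = 7 → (7,-1,6)
replace slot 2: 2·(7+6) − (-1) = 27 → (7,27,6)
replace slot 3: 2·(7+27) − 6 = 62 → (7,27,62)

7,27,62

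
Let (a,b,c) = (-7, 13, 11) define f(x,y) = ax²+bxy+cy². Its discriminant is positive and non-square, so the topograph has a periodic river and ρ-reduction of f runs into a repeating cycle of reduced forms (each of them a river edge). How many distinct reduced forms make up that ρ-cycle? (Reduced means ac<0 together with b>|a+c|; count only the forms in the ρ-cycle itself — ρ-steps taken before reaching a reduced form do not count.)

D = 477, ⌊√D⌋ = 21
river: ρ → (11,9,-9)
river: ρ → (-9,9,11)
river: ρ → (11,13,-7)
river: ρ → (-7,15,9)
river: ρ → (9,21,-1)
river: ρ → (-1,21,9)
river: ρ → (9,15,-7)
river: ρ → (-7,13,11)
ρ-cycle length = 8 (tail of 0 descent steps not counted)

8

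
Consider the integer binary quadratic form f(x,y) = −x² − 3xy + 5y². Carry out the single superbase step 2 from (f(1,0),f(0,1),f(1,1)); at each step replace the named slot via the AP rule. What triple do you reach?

start (-1,5,1) = (f(1,0),f(0,1),f(1,1))
replace slot 2: 2·((-1)+1) − 5 = -5 → (-1,-5,1)

-1,-5,1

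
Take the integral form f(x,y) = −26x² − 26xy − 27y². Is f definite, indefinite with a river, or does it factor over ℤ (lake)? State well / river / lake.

D = b²−4ac = (-26)² − 4·(-26)·(-27) = -2132
D < 0 ⇒ definite ⇒ every region one sign ⇒ single well

well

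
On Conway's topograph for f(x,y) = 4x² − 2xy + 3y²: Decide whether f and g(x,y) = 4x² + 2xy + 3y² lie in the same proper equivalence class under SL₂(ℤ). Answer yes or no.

D₁ = -44, D₂ = -44
f: flip: (4,-2,3)→(3,2,4)
f: reduced (well bottom): (3,2,4) with a≤c, −a<b≤a
g: flip: (4,2,3)→(3,-2,4)
g: reduced (well bottom): (3,-2,4) with a≤c, −a<b≤a
reduced forms (3, 2, 4) vs (3, -2, 4) ⇒ inequivalent

no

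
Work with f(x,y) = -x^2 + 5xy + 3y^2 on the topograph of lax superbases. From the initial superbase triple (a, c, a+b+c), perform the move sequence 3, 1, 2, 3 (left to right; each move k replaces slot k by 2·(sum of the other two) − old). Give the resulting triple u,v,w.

start (-1,3,7) = (f(1,0),f(0,1),f(1,1))
replace slot 3: 2·((-1)+3) − 7 = -3 → (-1,3,-3)
replace slot 1: 2·(3+(-3)) − (-1) = 1 → (1,3,-3)
replace slot 2: 2·(1+(-3)) − 3 = -7 → (1,-7,-3)
replace slot 3: 2·(1+(-7)) − (-3) = -9 → (1,-7,-9)

1,-7,-9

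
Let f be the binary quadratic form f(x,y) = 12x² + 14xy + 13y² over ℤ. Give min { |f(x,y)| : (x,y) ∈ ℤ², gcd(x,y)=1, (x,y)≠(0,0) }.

translate: b→-10 (≡14 mod 24), so (12,14,13)→(12,-10,11)
flip: (12,-10,11)→(11,10,12)
reduced (well bottom): (11,10,12) with a≤c, −a<b≤a
well minimum = a = 11

11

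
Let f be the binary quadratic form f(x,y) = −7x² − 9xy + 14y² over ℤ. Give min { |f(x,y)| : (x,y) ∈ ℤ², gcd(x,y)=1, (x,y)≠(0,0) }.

descent: ρ → (14,9,-7)  [lands on river]
river: ρ → (-7,19,4)
river: ρ → (4,21,-2)
river: ρ → (-2,19,14)
closes: descent 1, river 4
min |a| on river = 2

2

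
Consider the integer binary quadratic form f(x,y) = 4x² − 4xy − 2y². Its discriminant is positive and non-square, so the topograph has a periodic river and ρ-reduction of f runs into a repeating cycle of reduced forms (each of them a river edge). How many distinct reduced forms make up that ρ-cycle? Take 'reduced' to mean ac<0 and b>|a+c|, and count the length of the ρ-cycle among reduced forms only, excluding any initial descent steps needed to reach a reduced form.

D = 48, ⌊√D⌋ = 6
descent: ρ → (-2,4,4)  [lands on river]
river: ρ → (4,4,-2)
ρ-cycle length = 2 (tail of 1 descent step not counted)

2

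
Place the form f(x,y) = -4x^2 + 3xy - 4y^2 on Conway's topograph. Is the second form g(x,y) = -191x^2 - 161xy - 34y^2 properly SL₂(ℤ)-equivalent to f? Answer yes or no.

D₁ = -55, D₂ = -55
f is negative-definite; reduce −f:
−f: flip: (4,-3,4)→(4,3,4)
−f: reduced (well bottom): (4,3,4) with a≤c, −a<b≤a
flip sign back: reduced form of f is (-4,-3,-4)
g is negative-definite; reduce −g:
−g: flip: (191,161,34)→(34,-161,191)
−g: translate: b→-25 (≡-161 mod 68), so (34,-161,191)→(34,-25,5)
−g: flip: (34,-25,5)→(5,25,34)
−g: translate: b→5 (≡25 mod 10), so (5,25,34)→(5,5,4)
−g: flip: (5,5,4)→(4,-5,5)
−g: translate: b→3 (≡-5 mod 8), so (4,-5,5)→(4,3,4)
−g: reduced (well bottom): (4,3,4) with a≤c, −a<b≤a
flip sign back: reduced form of g is (-4,-3,-4)
reduced forms (-4, -3, -4) vs (-4, -3, -4) ⇒ equivalent

yes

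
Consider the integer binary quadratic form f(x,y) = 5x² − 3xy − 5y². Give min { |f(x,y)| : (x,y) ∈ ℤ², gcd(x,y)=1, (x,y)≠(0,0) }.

descent: ρ → (-5,3,5)  [lands on river]
river: ρ → (5,7,-3)
river: ρ → (-3,5,7)
river: ρ → (7,9,-1)
river: ρ → (-1,9,7)
river: ρ → (7,5,-3)
river: ρ → (-3,7,5)
river: ρ → (5,3,-5)
river: ρ → (-5,7,3)
river: ρ → (3,5,-7)
river: ρ → (-7,9,1)
river: ρ → (1,9,-7)
river: ρ → (-7,5,3)
river: ρ → (3,7,-5)
closes: descent 1, river 14
min |a| on river = 1

1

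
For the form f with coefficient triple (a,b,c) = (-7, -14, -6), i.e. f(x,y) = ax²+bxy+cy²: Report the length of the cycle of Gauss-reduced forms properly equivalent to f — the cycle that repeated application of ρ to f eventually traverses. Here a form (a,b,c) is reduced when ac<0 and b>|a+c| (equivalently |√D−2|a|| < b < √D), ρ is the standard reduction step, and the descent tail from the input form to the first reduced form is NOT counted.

D = 28, ⌊√D⌋ = 5
descent: ρ → (-6,2,1)
descent: ρ → (1,4,-3)  [lands on river]
river: ρ → (-3,2,2)
river: ρ → (2,2,-3)
river: ρ → (-3,4,1)
ρ-cycle length = 4 (tail of 2 descent steps not counted)

4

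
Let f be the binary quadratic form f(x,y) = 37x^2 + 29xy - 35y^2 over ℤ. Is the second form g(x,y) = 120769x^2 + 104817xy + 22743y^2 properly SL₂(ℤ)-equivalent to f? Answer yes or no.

D₁ = 6021, D₂ = 6021
river cycle of f (length 34): (-35, 41, 31), (31, 21, -45), (-45, 69, 7), (7, 71, -35), (-35, 69, 9), (9, 75, -11), (-11, 57, 63), (63, 69, -5), (-5, 71, 49), (49, 27, -27), … (24 more)
river cycle of g (length 34): (31, 21, -45), (-45, 69, 7), (7, 71, -35), (-35, 69, 9), (9, 75, -11), (-11, 57, 63), (63, 69, -5), (-5, 71, 49), (49, 27, -27), (-27, 27, 49), … (24 more)
cycles coincide ⇒ equivalent

yes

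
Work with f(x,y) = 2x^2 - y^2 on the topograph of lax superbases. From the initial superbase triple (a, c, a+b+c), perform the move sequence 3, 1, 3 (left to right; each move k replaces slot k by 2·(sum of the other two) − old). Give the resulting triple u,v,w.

start (2,-1,1) = (f(1,0),f(0,1),f(1,1))
replace slot 3: 2·(2+(-1)) − 1 = 1 → (2,-1,1)
replace slot 1: 2·((-1)+1) − 2 = -2 → (-2,-1,1)
replace slot 3: 2·((-2)+(-1)) − 1 = -7 → (-2,-1,-7)

-2,-1,-7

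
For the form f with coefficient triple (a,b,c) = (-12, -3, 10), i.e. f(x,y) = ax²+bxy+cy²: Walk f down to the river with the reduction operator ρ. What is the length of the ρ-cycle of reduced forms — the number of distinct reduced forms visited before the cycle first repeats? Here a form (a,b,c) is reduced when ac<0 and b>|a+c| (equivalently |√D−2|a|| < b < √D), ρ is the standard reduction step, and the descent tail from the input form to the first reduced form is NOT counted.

D = 489, ⌊√D⌋ = 22
descent: ρ → (10,3,-12)  [lands on river]
river: ρ → (-12,21,1)
river: ρ → (1,21,-12)
river: ρ → (-12,3,10)
river: ρ → (10,17,-5)
river: ρ → (-5,13,16)
river: ρ → (16,19,-2)
river: ρ → (-2,21,6)
river: ρ → (6,15,-11)
river: ρ → (-11,7,10)
river: ρ → (10,13,-8)
river: ρ → (-8,19,4)
river: ρ → (4,21,-3)
river: ρ → (-3,21,4)
river: ρ → (4,19,-8)
river: ρ → (-8,13,10)
river: ρ → (10,7,-11)
river: ρ → (-11,15,6)
river: ρ → (6,21,-2)
river: ρ → (-2,19,16)
river: ρ → (16,13,-5)
river: ρ → (-5,17,10)
ρ-cycle length = 22 (tail of 1 descent step not counted)

22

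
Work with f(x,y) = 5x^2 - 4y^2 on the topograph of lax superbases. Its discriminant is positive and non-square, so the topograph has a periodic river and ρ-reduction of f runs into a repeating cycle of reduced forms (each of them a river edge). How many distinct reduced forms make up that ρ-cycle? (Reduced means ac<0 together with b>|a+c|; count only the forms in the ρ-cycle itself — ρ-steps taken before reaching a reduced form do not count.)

D = 80, ⌊√D⌋ = 8
descent: ρ → (-4,8,1)  [lands on river]
river: ρ → (1,8,-4)
ρ-cycle length = 2 (tail of 1 descent step not counted)

2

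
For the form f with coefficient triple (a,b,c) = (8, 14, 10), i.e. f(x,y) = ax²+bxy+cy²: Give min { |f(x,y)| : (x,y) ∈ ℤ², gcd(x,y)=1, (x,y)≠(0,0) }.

translate: b→-2 (≡14 mod 16), so (8,14,10)→(8,-2,4)
flip: (8,-2,4)→(4,2,8)
reduced (well bottom): (4,2,8) with a≤c, −a<b≤a
well minimum = a = 4

4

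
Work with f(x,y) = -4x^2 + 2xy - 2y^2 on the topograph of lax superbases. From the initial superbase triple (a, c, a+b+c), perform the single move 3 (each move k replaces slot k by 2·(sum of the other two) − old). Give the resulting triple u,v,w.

start (-4,-2,-4) = (f(1,0),f(0,1),f(1,1))
replace slot 3: 2·((-4)+(-2)) − (-4) = -8 → (-4,-2,-8)

-4,-2,-8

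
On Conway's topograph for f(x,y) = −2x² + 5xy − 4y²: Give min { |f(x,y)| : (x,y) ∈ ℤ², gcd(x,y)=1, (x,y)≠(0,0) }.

translate: b→-1 (≡-5 mod 4), so (2,-5,4)→(2,-1,1)
flip: (2,-1,1)→(1,1,2)
reduced (well bottom): (1,1,2) with a≤c, −a<b≤a
well minimum |f| = |-1| = 1 (negative-definite)

1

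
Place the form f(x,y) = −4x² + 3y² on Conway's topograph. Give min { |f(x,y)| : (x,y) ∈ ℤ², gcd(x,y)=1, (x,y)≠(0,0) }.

descent: ρ → (3,6,-1)  [lands on river]
river: ρ → (-1,6,3)
closes: descent 1, river 2
min |a| on river = 1

1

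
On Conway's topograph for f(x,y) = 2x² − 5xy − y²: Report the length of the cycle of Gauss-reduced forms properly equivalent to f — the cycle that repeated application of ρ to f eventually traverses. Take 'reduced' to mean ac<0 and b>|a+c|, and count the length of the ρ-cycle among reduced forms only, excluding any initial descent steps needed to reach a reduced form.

D = 33, ⌊√D⌋ = 5
descent: ρ → (-1,5,2)  [lands on river]
river: ρ → (2,3,-3)
river: ρ → (-3,3,2)
river: ρ → (2,5,-1)
ρ-cycle length = 4 (tail of 1 descent step not counted)

4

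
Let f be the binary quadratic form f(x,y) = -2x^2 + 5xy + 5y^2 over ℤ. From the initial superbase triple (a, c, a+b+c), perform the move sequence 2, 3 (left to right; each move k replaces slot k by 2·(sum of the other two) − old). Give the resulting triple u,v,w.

start (-2,5,8) = (f(1,0),f(0,1),f(1,1))
replace slot 2: 2·((-2)+8) − 5 = 7 → (-2,7,8)
replace slot 3: 2·((-2)+7) − 8 = 2 → (-2,7,2)

-2,7,2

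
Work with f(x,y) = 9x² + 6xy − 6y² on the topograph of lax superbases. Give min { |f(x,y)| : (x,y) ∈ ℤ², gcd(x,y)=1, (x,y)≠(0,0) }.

river: ρ → (-6,6,9)
river: ρ → (9,12,-3)
river: ρ → (-3,12,9)
river: ρ → (9,6,-6)
closes: descent 0, river 4
min |a| on river = 3

3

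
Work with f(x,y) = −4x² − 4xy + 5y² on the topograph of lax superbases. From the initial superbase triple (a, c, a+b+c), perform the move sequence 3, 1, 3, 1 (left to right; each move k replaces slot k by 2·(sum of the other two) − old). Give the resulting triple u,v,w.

start (-4,5,-3) = (f(1,0),f(0,1),f(1,1))
replace slot 3: 2·((-4)+5) − (-3) = 5 → (-4,5,5)
replace slot 1: 2·(5+5) − (-4) = 24 → (24,5,5)
replace slot 3: 2·(24+5) − 5 = 53 → (24,5,53)
replace slot 1: 2·(5+53) − 24 = 92 → (92,5,53)

92,5,53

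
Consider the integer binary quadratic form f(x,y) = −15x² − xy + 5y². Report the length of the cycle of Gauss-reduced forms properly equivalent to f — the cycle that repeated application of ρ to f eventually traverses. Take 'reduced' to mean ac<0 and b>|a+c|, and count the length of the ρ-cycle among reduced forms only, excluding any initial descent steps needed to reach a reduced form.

D = 301, ⌊√D⌋ = 17
descent: ρ → (5,11,-9)  [lands on river]
river: ρ → (-9,7,7)
river: ρ → (7,7,-9)
river: ρ → (-9,11,5)
river: ρ → (5,9,-11)
river: ρ → (-11,13,3)
river: ρ → (3,17,-1)
river: ρ → (-1,17,3)
river: ρ → (3,13,-11)
river: ρ → (-11,9,5)
ρ-cycle length = 10 (tail of 1 descent step not counted)

10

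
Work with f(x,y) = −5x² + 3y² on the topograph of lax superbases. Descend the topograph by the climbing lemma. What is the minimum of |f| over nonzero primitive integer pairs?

descent: ρ → (3,6,-2)  [lands on river]
river: ρ → (-2,6,3)
closes: descent 1, river 2
min |a| on river = 2

2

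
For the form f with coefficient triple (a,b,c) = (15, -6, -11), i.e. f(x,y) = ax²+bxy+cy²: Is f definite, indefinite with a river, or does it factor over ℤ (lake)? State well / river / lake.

D = b²−4ac = (-6)² − 4·15·(-11) = 696
D > 0 non-square ⇒ indefinite ⇒ periodic river

river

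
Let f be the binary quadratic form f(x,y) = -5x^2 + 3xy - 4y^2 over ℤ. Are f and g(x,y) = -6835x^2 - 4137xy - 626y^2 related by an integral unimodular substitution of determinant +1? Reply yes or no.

D₁ = -71, D₂ = -71
f is negative-definite; reduce −f:
−f: flip: (5,-3,4)→(4,3,5)
−f: reduced (well bottom): (4,3,5) with a≤c, −a<b≤a
flip sign back: reduced form of f is (-4,-3,-5)
g is negative-definite; reduce −g:
−g: flip: (6835,4137,626)→(626,-4137,6835)
−g: translate: b→-381 (≡-4137 mod 1252), so (626,-4137,6835)→(626,-381,58)
−g: flip: (626,-381,58)→(58,381,626)
−g: translate: b→33 (≡381 mod 116), so (58,381,626)→(58,33,5)
−g: flip: (58,33,5)→(5,-33,58)
−g: translate: b→-3 (≡-33 mod 10), so (5,-33,58)→(5,-3,4)
−g: flip: (5,-3,4)→(4,3,5)
−g: reduced (well bottom): (4,3,5) with a≤c, −a<b≤a
flip sign back: reduced form of g is (-4,-3,-5)
reduced forms (-4, -3, -5) vs (-4, -3, -5) ⇒ equivalent

yes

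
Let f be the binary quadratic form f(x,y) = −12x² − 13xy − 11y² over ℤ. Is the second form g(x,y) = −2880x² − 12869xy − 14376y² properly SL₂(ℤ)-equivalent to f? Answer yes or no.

D₁ = -359, D₂ = -359
f is negative-definite; reduce −f:
−f: translate: b→-11 (≡13 mod 24), so (12,13,11)→(12,-11,10)
−f: flip: (12,-11,10)→(10,11,12)
−f: translate: b→-9 (≡11 mod 20), so (10,11,12)→(10,-9,11)
−f: reduced (well bottom): (10,-9,11) with a≤c, −a<b≤a
flip sign back: reduced form of f is (-10,9,-11)
g is negative-definite; reduce −g:
−g: translate: b→1349 (≡12869 mod 5760), so (2880,12869,14376)→(2880,1349,158)
−g: flip: (2880,1349,158)→(158,-1349,2880)
−g: translate: b→-85 (≡-1349 mod 316), so (158,-1349,2880)→(158,-85,12)
−g: flip: (158,-85,12)→(12,85,158)
−g: translate: b→-11 (≡85 mod 24), so (12,85,158)→(12,-11,10)
−g: flip: (12,-11,10)→(10,11,12)
−g: translate: b→-9 (≡11 mod 20), so (10,11,12)→(10,-9,11)
−g: reduced (well bottom): (10,-9,11) with a≤c, −a<b≤a
flip sign back: reduced form of g is (-10,9,-11)
reduced forms (-10, 9, -11) vs (-10, 9, -11) ⇒ equivalent

yes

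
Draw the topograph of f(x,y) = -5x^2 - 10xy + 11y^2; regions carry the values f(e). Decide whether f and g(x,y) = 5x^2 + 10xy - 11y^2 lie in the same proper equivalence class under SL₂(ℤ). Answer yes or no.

D₁ = 320, D₂ = 320
river cycle of f (length 4): (11, 10, -5), (-5, 10, 11), (11, 12, -4), (-4, 12, 11)
river cycle of g (length 4): (-11, 12, 4), (4, 12, -11), (-11, 10, 5), (5, 10, -11)
cycles differ ⇒ inequivalent

no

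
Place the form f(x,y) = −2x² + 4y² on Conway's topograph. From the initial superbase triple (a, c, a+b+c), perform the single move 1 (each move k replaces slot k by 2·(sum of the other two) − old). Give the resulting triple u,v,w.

start (-2,4,2) = (f(1,0),f(0,1),f(1,1))
replace slot 1: 2·(4+2) − (-2) = 14 → (14,4,2)

14,4,2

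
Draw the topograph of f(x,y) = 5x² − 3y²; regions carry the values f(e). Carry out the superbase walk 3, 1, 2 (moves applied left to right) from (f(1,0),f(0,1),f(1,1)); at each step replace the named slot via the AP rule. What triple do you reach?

start (5,-3,2) = (f(1,0),f(0,1),f(1,1))
replace slot 3: 2·(5+(-3)) − 2 = 2 → (5,-3,2)
replace slot 1: 2·((-3)+2) − 5 = -7 → (-7,-3,2)
replace slot 2: 2·((-7)+2) − (-3) = -7 → (-7,-7,2)

-7,-7,2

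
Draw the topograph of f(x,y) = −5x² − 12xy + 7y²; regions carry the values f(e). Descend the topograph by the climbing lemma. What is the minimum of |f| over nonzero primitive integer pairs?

descent: ρ → (7,12,-5)  [lands on river]
river: ρ → (-5,8,11)
river: ρ → (11,14,-2)
river: ρ → (-2,14,11)
river: ρ → (11,8,-5)
river: ρ → (-5,12,7)
river: ρ → (7,16,-1)
river: ρ → (-1,16,7)
closes: descent 1, river 8
min |a| on river = 1

1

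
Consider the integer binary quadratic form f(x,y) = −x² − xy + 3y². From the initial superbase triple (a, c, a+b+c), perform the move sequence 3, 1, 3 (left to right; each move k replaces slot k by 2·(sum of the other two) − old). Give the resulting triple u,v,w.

start (-1,3,1) = (f(1,0),f(0,1),f(1,1))
replace slot 3: 2·((-1)+3) − 1 = 3 → (-1,3,3)
replace slot 1: 2·(3+3) − (-1) = 13 → (13,3,3)
replace slot 3: 2·(13+3) − 3 = 29 → (13,3,29)

13,3,29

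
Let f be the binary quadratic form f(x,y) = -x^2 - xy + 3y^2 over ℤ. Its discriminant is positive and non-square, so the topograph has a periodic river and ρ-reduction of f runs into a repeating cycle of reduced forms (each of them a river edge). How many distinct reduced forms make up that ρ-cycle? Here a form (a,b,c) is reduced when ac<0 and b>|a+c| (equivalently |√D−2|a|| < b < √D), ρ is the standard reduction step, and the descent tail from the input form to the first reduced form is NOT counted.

D = 13, ⌊√D⌋ = 3
descent: ρ → (3,1,-1)
descent: ρ → (-1,3,1)  [lands on river]
river: ρ → (1,3,-1)
ρ-cycle length = 2 (tail of 2 descent steps not counted)

2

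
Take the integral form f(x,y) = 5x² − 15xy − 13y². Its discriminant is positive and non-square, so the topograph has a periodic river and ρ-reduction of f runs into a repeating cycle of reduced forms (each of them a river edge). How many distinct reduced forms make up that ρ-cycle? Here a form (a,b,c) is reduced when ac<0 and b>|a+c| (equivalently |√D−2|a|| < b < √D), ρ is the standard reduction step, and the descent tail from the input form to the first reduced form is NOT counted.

D = 485, ⌊√D⌋ = 22
descent: ρ → (-13,15,5)  [lands on river]
river: ρ → (5,15,-13)
river: ρ → (-13,11,7)
river: ρ → (7,17,-7)
river: ρ → (-7,11,13)
river: ρ → (13,15,-5)
river: ρ → (-5,15,13)
river: ρ → (13,11,-7)
river: ρ → (-7,17,7)
river: ρ → (7,11,-13)
ρ-cycle length = 10 (tail of 1 descent step not counted)

10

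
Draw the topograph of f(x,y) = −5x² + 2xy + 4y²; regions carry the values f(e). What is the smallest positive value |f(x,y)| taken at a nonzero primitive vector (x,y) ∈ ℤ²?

river: ρ → (4,6,-3)
river: ρ → (-3,6,4)
river: ρ → (4,2,-5)
river: ρ → (-5,8,1)
river: ρ → (1,8,-5)
river: ρ → (-5,2,4)
closes: descent 0, river 6
min |a| on river = 1

1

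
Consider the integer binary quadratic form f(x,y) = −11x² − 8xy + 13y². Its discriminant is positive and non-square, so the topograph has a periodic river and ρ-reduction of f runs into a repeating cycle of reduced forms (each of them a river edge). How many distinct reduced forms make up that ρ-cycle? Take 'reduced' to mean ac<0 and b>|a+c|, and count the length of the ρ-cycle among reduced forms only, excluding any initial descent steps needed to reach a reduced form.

D = 636, ⌊√D⌋ = 25
descent: ρ → (13,8,-11)  [lands on river]
river: ρ → (-11,14,10)
river: ρ → (10,6,-15)
river: ρ → (-15,24,1)
river: ρ → (1,24,-15)
river: ρ → (-15,6,10)
river: ρ → (10,14,-11)
river: ρ → (-11,8,13)
river: ρ → (13,18,-6)
river: ρ → (-6,18,13)
ρ-cycle length = 10 (tail of 1 descent step not counted)

10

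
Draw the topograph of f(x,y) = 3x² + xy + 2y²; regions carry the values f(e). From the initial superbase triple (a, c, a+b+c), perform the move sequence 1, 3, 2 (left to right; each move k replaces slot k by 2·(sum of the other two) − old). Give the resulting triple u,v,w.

start (3,2,6) = (f(1,0),f(0,1),f(1,1))
replace slot 1: 2·(2+6) − 3 = 13 → (13,2,6)
replace slot 3: 2·(13+2) − 6 = 24 → (13,2,24)
replace slot 2: 2·(13+24) − 2 = 72 → (13,72,24)

13,72,24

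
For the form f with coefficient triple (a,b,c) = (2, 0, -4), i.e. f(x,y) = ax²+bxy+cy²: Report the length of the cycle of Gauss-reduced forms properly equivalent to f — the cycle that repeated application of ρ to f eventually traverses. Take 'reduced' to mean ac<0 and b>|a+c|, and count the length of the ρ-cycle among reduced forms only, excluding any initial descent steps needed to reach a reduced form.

D = 32, ⌊√D⌋ = 5
descent: ρ → (-4,0,2)
descent: ρ → (2,4,-2)  [lands on river]
river: ρ → (-2,4,2)
ρ-cycle length = 2 (tail of 2 descent steps not counted)

2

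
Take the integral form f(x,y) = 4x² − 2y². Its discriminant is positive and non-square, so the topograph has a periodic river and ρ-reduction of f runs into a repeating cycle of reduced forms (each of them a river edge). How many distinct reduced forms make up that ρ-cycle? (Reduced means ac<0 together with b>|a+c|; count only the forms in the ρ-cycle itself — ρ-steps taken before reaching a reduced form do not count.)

D = 32, ⌊√D⌋ = 5
descent: ρ → (-2,4,2)  [lands on river]
river: ρ → (2,4,-2)
ρ-cycle length = 2 (tail of 1 descent step not counted)

2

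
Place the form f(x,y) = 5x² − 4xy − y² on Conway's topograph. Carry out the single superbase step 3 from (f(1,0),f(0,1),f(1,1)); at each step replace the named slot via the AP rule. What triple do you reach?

start (5,-1,0) = (f(1,0),f(0,1),f(1,1))
replace slot 3: 2·(5+(-1)) − 0 = 8 → (5,-1,8)

5,-1,8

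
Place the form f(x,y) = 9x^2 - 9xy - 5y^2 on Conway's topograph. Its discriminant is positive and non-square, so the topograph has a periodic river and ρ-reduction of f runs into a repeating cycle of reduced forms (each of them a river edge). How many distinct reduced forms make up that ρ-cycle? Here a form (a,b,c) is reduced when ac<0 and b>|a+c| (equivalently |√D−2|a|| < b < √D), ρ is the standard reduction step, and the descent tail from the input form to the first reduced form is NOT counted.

D = 261, ⌊√D⌋ = 16
descent: ρ → (-5,9,9)  [lands on river]
river: ρ → (9,9,-5)
river: ρ → (-5,11,7)
river: ρ → (7,3,-9)
river: ρ → (-9,15,1)
river: ρ → (1,15,-9)
river: ρ → (-9,3,7)
river: ρ → (7,11,-5)
ρ-cycle length = 8 (tail of 1 descent step not counted)

8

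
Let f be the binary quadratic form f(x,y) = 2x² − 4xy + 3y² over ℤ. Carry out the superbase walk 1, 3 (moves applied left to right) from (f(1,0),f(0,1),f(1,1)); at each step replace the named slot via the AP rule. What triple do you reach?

start (2,3,1) = (f(1,0),f(0,1),f(1,1))
replace slot 1: 2·(3+1) − 2 = 6 → (6,3,1)
replace slot 3: 2·(6+3) − 1 = 17 → (6,3,17)

6,3,17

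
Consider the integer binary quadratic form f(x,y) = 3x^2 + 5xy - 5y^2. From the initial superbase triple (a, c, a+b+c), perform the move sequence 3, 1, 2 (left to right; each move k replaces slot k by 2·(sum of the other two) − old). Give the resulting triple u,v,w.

start (3,-5,3) = (f(1,0),f(0,1),f(1,1))
replace slot 3: 2·(3+(-5)) − 3 = -7 → (3,-5,-7)
replace slot 1: 2·((-5)+(-7)) − 3 = -27 → (-27,-5,-7)
replace slot 2: 2·((-27)+(-7)) − (-5) = -63 → (-27,-63,-7)

-27,-63,-7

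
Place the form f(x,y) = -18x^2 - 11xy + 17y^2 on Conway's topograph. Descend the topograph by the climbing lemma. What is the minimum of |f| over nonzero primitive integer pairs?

descent: ρ → (17,11,-18)  [lands on river]
river: ρ → (-18,25,10)
river: ρ → (10,35,-3)
river: ρ → (-3,31,32)
river: ρ → (32,33,-2)
river: ρ → (-2,35,15)
river: ρ → (15,25,-12)
river: ρ → (-12,23,17)
closes: descent 1, river 8
min |a| on river = 2

2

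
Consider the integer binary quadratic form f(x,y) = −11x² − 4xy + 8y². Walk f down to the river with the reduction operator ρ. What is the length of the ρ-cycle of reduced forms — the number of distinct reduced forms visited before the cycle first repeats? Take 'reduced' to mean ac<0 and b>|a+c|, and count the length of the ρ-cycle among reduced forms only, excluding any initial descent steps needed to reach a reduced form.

D = 368, ⌊√D⌋ = 19
descent: ρ → (8,4,-11)  [lands on river]
river: ρ → (-11,18,1)
river: ρ → (1,18,-11)
river: ρ → (-11,4,8)
river: ρ → (8,12,-7)
river: ρ → (-7,16,4)
river: ρ → (4,16,-7)
river: ρ → (-7,12,8)
ρ-cycle length = 8 (tail of 1 descent step not counted)

8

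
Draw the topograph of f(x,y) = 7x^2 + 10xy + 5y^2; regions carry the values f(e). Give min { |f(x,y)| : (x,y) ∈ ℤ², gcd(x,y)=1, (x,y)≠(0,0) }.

translate: b→-4 (≡10 mod 14), so (7,10,5)→(7,-4,2)
flip: (7,-4,2)→(2,4,7)
translate: b→0 (≡4 mod 4), so (2,4,7)→(2,0,5)
reduced (well bottom): (2,0,5) with a≤c, −a<b≤a
well minimum = a = 2

2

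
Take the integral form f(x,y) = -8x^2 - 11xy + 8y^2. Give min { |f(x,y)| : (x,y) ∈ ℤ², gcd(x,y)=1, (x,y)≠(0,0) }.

descent: ρ → (8,11,-8)  [lands on river]
river: ρ → (-8,5,11)
river: ρ → (11,17,-2)
river: ρ → (-2,19,2)
river: ρ → (2,17,-11)
river: ρ → (-11,5,8)
closes: descent 1, river 6
min |a| on river = 2

2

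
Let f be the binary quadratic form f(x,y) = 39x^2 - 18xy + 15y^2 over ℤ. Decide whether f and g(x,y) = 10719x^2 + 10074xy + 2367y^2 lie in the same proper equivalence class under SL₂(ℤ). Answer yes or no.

D₁ = -2016, D₂ = -2016
f: flip: (39,-18,15)→(15,18,39)
f: translate: b→-12 (≡18 mod 30), so (15,18,39)→(15,-12,36)
f: reduced (well bottom): (15,-12,36) with a≤c, −a<b≤a
g: flip: (10719,10074,2367)→(2367,-10074,10719)
g: translate: b→-606 (≡-10074 mod 4734), so (2367,-10074,10719)→(2367,-606,39)
g: flip: (2367,-606,39)→(39,606,2367)
g: translate: b→-18 (≡606 mod 78), so (39,606,2367)→(39,-18,15)
g: flip: (39,-18,15)→(15,18,39)
g: translate: b→-12 (≡18 mod 30), so (15,18,39)→(15,-12,36)
g: reduced (well bottom): (15,-12,36) with a≤c, −a<b≤a
reduced forms (15, -12, 36) vs (15, -12, 36) ⇒ equivalent

yes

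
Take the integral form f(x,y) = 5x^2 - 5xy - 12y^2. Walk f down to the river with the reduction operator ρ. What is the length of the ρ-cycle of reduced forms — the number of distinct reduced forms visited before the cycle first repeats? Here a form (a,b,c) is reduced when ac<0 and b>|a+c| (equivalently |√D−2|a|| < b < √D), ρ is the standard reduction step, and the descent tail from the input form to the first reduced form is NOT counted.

D = 265, ⌊√D⌋ = 16
descent: ρ → (-12,5,5)
descent: ρ → (5,15,-2)  [lands on river]
river: ρ → (-2,13,12)
river: ρ → (12,11,-3)
river: ρ → (-3,13,8)
river: ρ → (8,3,-8)
river: ρ → (-8,13,3)
river: ρ → (3,11,-12)
river: ρ → (-12,13,2)
river: ρ → (2,15,-5)
river: ρ → (-5,15,2)
river: ρ → (2,13,-12)
river: ρ → (-12,11,3)
river: ρ → (3,13,-8)
river: ρ → (-8,3,8)
river: ρ → (8,13,-3)
river: ρ → (-3,11,12)
river: ρ → (12,13,-2)
river: ρ → (-2,15,5)
ρ-cycle length = 18 (tail of 2 descent steps not counted)

18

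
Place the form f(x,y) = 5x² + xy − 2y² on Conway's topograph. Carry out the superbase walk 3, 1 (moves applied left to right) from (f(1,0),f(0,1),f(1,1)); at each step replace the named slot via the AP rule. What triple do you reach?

start (5,-2,4) = (f(1,0),f(0,1),f(1,1))
replace slot 3: 2·(5+(-2)) − 4 = 2 → (5,-2,2)
replace slot 1: 2·((-2)+2) − 5 = -5 → (-5,-2,2)

-5,-2,2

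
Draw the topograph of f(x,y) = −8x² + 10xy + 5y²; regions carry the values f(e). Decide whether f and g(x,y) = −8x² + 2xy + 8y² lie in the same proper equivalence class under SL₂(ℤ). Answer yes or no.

D₁ = 260, D₂ = 260
river cycle of f (length 10): (5, 10, -8), (-8, 6, 7), (7, 8, -7), (-7, 6, 8), (8, 10, -5), (-5, 10, 8), (8, 6, -7), (-7, 8, 7), (7, 6, -8), (-8, 10, 5)
river cycle of g (length 6): (8, 14, -2), (-2, 14, 8), (8, 2, -8), (-8, 14, 2), (2, 14, -8), (-8, 2, 8)
cycles differ ⇒ inequivalent

no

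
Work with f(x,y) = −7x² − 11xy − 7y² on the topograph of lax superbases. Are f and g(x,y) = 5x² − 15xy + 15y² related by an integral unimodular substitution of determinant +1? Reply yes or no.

D₁ = -75, D₂ = -75
f is negative-definite; reduce −f:
−f: translate: b→-3 (≡11 mod 14), so (7,11,7)→(7,-3,3)
−f: flip: (7,-3,3)→(3,3,7)
−f: reduced (well bottom): (3,3,7) with a≤c, −a<b≤a
flip sign back: reduced form of f is (-3,-3,-7)
g: translate: b→5 (≡-15 mod 10), so (5,-15,15)→(5,5,5)
g: reduced (well bottom): (5,5,5) with a≤c, −a<b≤a
reduced forms (-3, -3, -7) vs (5, 5, 5) ⇒ inequivalent

no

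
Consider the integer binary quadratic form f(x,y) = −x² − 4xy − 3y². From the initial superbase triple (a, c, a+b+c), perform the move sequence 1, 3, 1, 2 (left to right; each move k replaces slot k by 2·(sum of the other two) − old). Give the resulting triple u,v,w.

start (-1,-3,-8) = (f(1,0),f(0,1),f(1,1))
replace slot 1: 2·((-3)+(-8)) − (-1) = -21 → (-21,-3,-8)
replace slot 3: 2·((-21)+(-3)) − (-8) = -40 → (-21,-3,-40)
replace slot 1: 2·((-3)+(-40)) − (-21) = -65 → (-65,-3,-40)
replace slot 2: 2·((-65)+(-40)) − (-3) = -207 → (-65,-207,-40)

-65,-207,-40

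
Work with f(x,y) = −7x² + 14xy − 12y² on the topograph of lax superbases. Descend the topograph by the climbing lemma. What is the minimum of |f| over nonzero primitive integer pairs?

translate: b→0 (≡-14 mod 14), so (7,-14,12)→(7,0,5)
flip: (7,0,5)→(5,0,7)
reduced (well bottom): (5,0,7) with a≤c, −a<b≤a
well minimum |f| = |-5| = 5 (negative-definite)

5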